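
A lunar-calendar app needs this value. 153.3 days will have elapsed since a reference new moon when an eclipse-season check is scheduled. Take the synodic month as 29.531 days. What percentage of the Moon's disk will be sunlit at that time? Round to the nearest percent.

32%

Reduce mod P: 153.3 − 5×29.531 = 5.65 d into the current lunation.
Elongation θ = 360° × 5.65/29.531 ≈ 68.8°.
Illuminated fraction = (1 − cos 68.8°)/2 = (1 − 0.361)/2 ≈ 0.319, so 32%.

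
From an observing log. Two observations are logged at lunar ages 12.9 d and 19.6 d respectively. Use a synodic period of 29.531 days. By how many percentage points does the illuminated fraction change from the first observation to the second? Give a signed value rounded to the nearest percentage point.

First observation: θ = 360°·12.9/29.531 = 157.3°, so f = 0.961.
Second observation: θ = 238.9°, f = 0.758.
Δf = 0.758 − 0.961 = -0.203, i.e. -20 pp.

-20 percentage points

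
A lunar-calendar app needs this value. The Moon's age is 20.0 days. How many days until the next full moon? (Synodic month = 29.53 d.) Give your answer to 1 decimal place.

Full moon is 0.5 of the way through the cycle: age 0.5 × 29.53 = 14.765 d.
This lunation's full moon (14.765 d) has passed, so add one period: 44.295 − 20.0 = 24.295 days.

24.3 days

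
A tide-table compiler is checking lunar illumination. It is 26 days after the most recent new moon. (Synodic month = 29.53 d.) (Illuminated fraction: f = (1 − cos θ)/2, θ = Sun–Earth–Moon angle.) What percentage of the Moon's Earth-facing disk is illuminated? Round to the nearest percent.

Elongation θ = 360° × 26/29.53 ≈ 317.0°.
With cos θ = 0.731, the lit fraction is (1 − 0.731)/2 ≈ 0.135, so 13%.

13%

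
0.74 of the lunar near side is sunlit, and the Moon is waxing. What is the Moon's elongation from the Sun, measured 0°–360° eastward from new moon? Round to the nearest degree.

119°

From f = (1 − cos θ)/2: cos θ = 1 − 2×0.74 = -0.480; arccos → 118.7°.
Waxing ⇒ before full, so θ = 118.7°.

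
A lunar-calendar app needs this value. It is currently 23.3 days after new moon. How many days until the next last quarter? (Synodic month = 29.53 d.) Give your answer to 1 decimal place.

28.4 days

Last quarter is 0.75 of the way through the cycle: age 0.75 × 29.53 = 22.148 d.
Already past this cycle's last quarter; the next is at 22.148 + 29.53 = 51.678 d, so 51.678 − 23.3 = 28.378 days.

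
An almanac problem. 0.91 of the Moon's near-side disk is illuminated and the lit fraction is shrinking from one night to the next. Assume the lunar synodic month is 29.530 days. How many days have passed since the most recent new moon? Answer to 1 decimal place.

Invert f = (1 − cos θ)/2 to get cos θ = 1 − 2(0.91) = -0.820, hence θ₀ = arccos -0.820 = 145.1°.
A waning Moon lies in 180°–360°, so θ = 360° − 145.1° = 214.9°.
At 360°/29.530 d per day, 214.9° corresponds to 17.63 days.

17.6 days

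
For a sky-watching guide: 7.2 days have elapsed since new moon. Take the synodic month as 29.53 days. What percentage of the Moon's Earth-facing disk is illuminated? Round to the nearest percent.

48%

The Moon has covered 7.2/29.53 of its cycle, so θ ≈ 360° × 7.2/29.53 = 87.8°.
With cos θ = 0.039, the lit fraction is (1 − 0.039)/2 ≈ 0.481, so 48%.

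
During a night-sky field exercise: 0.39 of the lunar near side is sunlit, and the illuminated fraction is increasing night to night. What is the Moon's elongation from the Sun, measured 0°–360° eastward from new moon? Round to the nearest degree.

From f = (1 − cos θ)/2: cos θ = 1 − 2×0.39 = 0.220; arccos → 77.3°.
Waxing ⇒ before full, so θ = 77.3°.

77°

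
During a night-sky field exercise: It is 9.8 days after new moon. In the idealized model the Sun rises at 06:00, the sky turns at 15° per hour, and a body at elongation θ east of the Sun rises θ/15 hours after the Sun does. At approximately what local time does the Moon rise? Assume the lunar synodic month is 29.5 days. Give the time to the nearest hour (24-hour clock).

14:00

Phase angle: θ = 360°·(9.8 d)/(29.5 d) = 119.6°.
The Moon trails the Sun by θ/15 = 119.6/15 ≈ 7.97 hours.
06:00 + 7.97 h ≈ 13:58 → 14:00 to the nearest hour.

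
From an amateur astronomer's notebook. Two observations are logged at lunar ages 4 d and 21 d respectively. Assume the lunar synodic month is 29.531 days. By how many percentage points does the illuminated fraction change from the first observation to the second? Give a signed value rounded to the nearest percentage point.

+45 pp

First observation: θ = 360°·4/29.531 = 48.8°, so f = 0.170.
Second observation: θ = 256.0°, f = 0.621.
Δf = 0.621 − 0.170 = +0.451, i.e. +45 pp.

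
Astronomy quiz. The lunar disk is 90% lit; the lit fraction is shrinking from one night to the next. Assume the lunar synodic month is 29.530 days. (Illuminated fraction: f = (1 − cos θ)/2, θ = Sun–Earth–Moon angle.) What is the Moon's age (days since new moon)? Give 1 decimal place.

Invert f = (1 − cos θ)/2 to get cos θ = 1 − 2(0.90) = -0.800, hence θ₀ = arccos -0.800 = 143.1°.
Waning ⇒ past full, so θ = 360° − 143.1° = 216.9°.
That fraction of the synodic month is 216.9/360 × 29.530 d ≈ 17.79 d.

17.8 days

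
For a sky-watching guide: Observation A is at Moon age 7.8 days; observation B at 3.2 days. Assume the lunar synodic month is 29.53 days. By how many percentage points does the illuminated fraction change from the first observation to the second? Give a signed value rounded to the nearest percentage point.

-43 pp

First observation: θ = 360°·7.8/29.53 = 95.1°, so f = 0.544.
Second observation: θ = 39.0°, f = 0.111.
Δf = 0.111 − 0.544 = -0.433, i.e. -43 pp.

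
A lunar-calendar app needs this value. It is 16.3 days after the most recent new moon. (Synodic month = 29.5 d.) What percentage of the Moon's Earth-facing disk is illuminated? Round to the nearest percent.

97%

The Moon has covered 16.3/29.5 of its cycle, so θ ≈ 360° × 16.3/29.5 = 198.9°.
cos 198.9° = (-0.946), so f = (1 − (-0.946))/2 = 0.973, so 97%.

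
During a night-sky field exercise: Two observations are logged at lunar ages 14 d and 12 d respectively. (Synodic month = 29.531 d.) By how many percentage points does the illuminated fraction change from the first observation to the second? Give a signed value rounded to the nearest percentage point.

-8 pp

θ₁ = 360° × 14/29.531 = 170.7°, f₁ = (1 − cos θ₁)/2 = 0.993.
θ₂ = 360° × 12/29.531 = 146.3°, f₂ = (1 − cos θ₂)/2 = 0.916.
Change = f₂ − f₁ = -0.077 → -8 percentage points.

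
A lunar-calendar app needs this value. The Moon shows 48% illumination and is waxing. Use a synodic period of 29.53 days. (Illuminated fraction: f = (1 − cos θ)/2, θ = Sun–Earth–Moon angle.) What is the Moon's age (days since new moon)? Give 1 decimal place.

cos θ = 1 − 2f = 0.040, giving a principal value of 87.7°.
The Moon is waxing (0°–180°), so θ = 87.7° directly.
At 360°/29.53 d per day, 87.7° corresponds to 7.19 days.

7.2 days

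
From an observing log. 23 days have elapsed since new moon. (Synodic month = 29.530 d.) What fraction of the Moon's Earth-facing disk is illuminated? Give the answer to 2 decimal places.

0.41

Elongation θ = 360° × 23/29.530 ≈ 280.4°.
Illuminated fraction = (1 − cos 280.4°)/2 = (1 − 0.180)/2 ≈ 0.410.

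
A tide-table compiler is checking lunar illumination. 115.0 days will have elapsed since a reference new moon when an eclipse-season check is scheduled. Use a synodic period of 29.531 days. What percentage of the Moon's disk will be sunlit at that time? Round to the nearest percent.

Reduce mod P: 115.0 − 3×29.531 = 26.41 d into the current lunation.
Phase angle: θ = 360°·(26.41 d)/(29.531 d) = 321.9°.
cos 321.9° = 0.787, so f = (1 − 0.787)/2 = 0.106, so 11%.

11%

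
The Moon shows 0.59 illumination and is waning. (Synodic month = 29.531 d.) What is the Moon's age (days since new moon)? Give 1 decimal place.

21.3 days

Invert f = (1 − cos θ)/2 to get cos θ = 1 − 2(0.59) = -0.180, hence θ₀ = arccos -0.180 = 100.4°.
Waning ⇒ past full, so θ = 360° − 100.4° = 259.6°.
At 360°/29.531 d per day, 259.6° corresponds to 21.30 days.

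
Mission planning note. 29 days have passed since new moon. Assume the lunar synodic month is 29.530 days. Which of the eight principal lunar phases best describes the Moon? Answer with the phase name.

new moon

θ ≈ 360° × 29/29.530 = 354°, which falls in the new moon sector.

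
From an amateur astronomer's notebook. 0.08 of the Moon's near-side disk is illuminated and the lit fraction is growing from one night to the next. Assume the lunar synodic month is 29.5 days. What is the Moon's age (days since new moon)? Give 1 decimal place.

From f = (1 − cos θ)/2: cos θ = 1 − 2×0.08 = 0.840; arccos → 32.9°.
Before full moon the principal value applies: θ = 32.9°.
Age = 29.5 × 32.9°/360° ≈ 2.69 days.

2.7 days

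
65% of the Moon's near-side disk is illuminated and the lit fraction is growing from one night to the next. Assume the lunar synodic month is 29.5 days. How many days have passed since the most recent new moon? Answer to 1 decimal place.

8.8 days

cos θ = 1 − 2f = -0.300, giving a principal value of 107.5°.
The Moon is waxing (0°–180°), so θ = 107.5° directly.
At 360°/29.5 d per day, 107.5° corresponds to 8.81 days.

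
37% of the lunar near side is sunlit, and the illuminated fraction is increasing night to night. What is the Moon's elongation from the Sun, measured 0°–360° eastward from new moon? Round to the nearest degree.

cos θ = 1 − 2f = 0.260, giving a principal value of 74.9°.
Waxing ⇒ before full, so θ = 74.9°.

75°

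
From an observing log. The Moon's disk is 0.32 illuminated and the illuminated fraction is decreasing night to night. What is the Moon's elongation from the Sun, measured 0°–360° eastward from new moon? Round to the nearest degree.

291°

cos θ = 1 − 2f = 0.360, giving a principal value of 68.9°.
A waning Moon lies in 180°–360°, so θ = 360° − 68.9° = 291.1°.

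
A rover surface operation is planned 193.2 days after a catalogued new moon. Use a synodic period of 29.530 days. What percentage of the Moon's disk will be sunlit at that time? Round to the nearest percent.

193.2 d spans 6 complete synodic months (6 × 29.530 = 177.18 d) plus 16.02 d.
The Moon has covered 16.02/29.530 of its cycle, so θ ≈ 360° × 16.02/29.530 = 195.3°.
cos 195.3° = (-0.965), so f = (1 − (-0.965))/2 = 0.982, so 98%.

98%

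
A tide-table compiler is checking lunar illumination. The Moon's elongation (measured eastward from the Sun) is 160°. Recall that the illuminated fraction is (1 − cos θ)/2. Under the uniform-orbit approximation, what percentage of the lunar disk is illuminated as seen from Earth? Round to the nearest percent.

f = (1 − cos 160°)/2 = (1 − (-0.940))/2 ≈ 0.970, i.e. 97%.

97%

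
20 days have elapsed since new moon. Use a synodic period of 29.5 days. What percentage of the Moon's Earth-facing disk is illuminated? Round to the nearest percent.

72%

Elongation θ = 360° × 20/29.5 ≈ 244.1°.
cos 244.1° = (-0.437), so f = (1 − (-0.437))/2 = 0.719, so 72%.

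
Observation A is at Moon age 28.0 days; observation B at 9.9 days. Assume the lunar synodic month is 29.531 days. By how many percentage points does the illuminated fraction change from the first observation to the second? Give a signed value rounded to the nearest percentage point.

+73 percentage points

θ₁ = 360° × 28.0/29.531 = 341.3°, f₁ = (1 − cos θ₁)/2 = 0.026.
θ₂ = 360° × 9.9/29.531 = 120.7°, f₂ = (1 − cos θ₂)/2 = 0.755.
Change = f₂ − f₁ = +0.729 → +73 percentage points.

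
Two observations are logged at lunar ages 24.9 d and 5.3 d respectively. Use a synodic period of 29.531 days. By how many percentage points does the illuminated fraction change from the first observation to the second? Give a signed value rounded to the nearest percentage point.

First observation: θ = 360°·24.9/29.531 = 303.5°, so f = 0.224.
Second observation: θ = 64.6°, f = 0.286.
Δf = 0.286 − 0.224 = +0.062, i.e. +6 pp.

+6 percentage points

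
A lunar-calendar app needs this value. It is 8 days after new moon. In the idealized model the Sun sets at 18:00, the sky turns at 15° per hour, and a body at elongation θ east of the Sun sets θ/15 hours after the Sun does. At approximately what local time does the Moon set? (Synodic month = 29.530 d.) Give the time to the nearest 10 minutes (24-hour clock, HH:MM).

00:30

The Moon has covered 8/29.530 of its cycle, so θ ≈ 360° × 8/29.530 = 97.5°.
Delay after the Sun = 97.5° / (15°/h) ≈ 6.50 h.
18:00 + 6.502 h ≈ 00:30 → 00:30 to the nearest ten minutes.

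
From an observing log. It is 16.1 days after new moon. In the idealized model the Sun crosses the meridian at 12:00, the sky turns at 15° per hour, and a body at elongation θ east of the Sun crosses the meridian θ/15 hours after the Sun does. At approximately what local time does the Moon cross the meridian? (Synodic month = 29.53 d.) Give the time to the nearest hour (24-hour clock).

01:00

Elongation θ = 360° × 16.1/29.53 ≈ 196.3°.
The Moon trails the Sun by θ/15 = 196.3/15 ≈ 13.08 hours.
12:00 + 13.08 h ≈ 01:05 → 01:00 to the nearest hour.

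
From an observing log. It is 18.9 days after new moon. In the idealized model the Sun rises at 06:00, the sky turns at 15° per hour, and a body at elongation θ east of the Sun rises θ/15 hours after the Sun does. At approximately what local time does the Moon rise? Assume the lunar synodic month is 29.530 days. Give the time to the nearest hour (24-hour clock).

21:00

Elongation θ = 360° × 18.9/29.530 ≈ 230.4°.
At 15° of sky rotation per hour, 230.4° corresponds to a 15.36 h lag.
06:00 + 15.36 h ≈ 21:22 → 21:00 to the nearest hour.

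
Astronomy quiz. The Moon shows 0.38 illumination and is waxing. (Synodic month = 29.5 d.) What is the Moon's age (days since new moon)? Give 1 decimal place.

Invert f = (1 − cos θ)/2 to get cos θ = 1 − 2(0.38) = 0.240, hence θ₀ = arccos 0.240 = 76.1°.
Waxing ⇒ before full, so θ = 76.1°.
At 360°/29.5 d per day, 76.1° corresponds to 6.24 days.

6.2 days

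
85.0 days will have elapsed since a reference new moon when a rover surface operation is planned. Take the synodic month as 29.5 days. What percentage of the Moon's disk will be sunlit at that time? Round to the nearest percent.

13%

85.0 d spans 2 complete synodic months (2 × 29.5 = 59.00 d) plus 26.00 d.
Phase angle: θ = 360°·(26.00 d)/(29.5 d) = 317.3°.
With cos θ = 0.735, the lit fraction is (1 − 0.735)/2 ≈ 0.133, so 13%.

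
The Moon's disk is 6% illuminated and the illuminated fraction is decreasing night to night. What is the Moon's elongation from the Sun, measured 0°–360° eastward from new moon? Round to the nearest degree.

332°

From f = (1 − cos θ)/2: cos θ = 1 − 2×0.06 = 0.880; arccos → 28.4°.
Waning ⇒ past full, so θ = 360° − 28.4° = 331.6°.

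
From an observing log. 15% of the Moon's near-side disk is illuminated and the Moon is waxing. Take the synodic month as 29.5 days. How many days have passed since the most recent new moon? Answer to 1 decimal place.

From f = (1 − cos θ)/2: cos θ = 1 − 2×0.15 = 0.700; arccos → 45.6°.
The Moon is waxing (0°–180°), so θ = 45.6° directly.
Age = 29.5 × 45.6°/360° ≈ 3.73 days.

3.7 days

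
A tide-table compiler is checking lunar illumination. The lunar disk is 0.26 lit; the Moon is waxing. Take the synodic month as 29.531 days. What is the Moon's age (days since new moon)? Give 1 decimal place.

Invert f = (1 − cos θ)/2 to get cos θ = 1 − 2(0.26) = 0.480, hence θ₀ = arccos 0.480 = 61.3°.
Waxing ⇒ before full, so θ = 61.3°.
Age = 29.531 × 61.3°/360° ≈ 5.03 days.

5.0 days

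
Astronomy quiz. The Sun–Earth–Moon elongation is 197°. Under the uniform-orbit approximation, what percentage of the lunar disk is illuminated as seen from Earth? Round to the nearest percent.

98%

f = (1 − cos 197°)/2 = (1 − (-0.956))/2 ≈ 0.978, i.e. 98%.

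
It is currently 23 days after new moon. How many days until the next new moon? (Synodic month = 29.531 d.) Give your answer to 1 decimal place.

6.5 days

One full lunation from the last new moon is 29.531 d; remaining = 29.531 − 23 = 6.531 d.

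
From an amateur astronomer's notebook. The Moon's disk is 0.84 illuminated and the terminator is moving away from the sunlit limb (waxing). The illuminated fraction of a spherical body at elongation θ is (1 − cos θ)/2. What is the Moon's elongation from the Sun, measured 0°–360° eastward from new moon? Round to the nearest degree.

133°

From f = (1 − cos θ)/2: cos θ = 1 − 2×0.84 = -0.680; arccos → 132.8°.
The Moon is waxing (0°–180°), so θ = 132.8° directly.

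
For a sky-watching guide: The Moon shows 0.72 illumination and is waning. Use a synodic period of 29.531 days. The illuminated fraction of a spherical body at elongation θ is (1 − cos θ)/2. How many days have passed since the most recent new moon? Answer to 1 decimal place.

20.0 days

From f = (1 − cos θ)/2: cos θ = 1 − 2×0.72 = -0.440; arccos → 116.1°.
Waning ⇒ past full, so θ = 360° − 116.1° = 243.9°.
Age = 29.531 × 243.9°/360° ≈ 20.01 days.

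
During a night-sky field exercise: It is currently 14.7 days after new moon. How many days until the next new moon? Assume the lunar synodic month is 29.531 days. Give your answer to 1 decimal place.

The next new moon completes the synodic month: 29.531 − 14.7 = 14.831 days.

14.8 days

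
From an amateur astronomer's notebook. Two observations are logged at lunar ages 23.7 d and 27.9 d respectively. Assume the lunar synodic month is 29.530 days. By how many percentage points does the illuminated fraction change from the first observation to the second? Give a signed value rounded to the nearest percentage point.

-31 percentage points

First observation: θ = 360°·23.7/29.530 = 288.9°, so f = 0.338.
Second observation: θ = 340.1°, f = 0.030.
Δf = 0.030 − 0.338 = -0.308, i.e. -31 pp.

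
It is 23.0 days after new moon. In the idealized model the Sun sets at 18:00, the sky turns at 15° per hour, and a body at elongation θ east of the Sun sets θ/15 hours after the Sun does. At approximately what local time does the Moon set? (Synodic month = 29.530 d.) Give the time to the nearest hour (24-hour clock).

13:00

The Moon has covered 23.0/29.530 of its cycle, so θ ≈ 360° × 23.0/29.530 = 280.4°.
Delay after the Sun = 280.4° / (15°/h) ≈ 18.69 h.
18:00 + 18.69 h ≈ 12:42 → 13:00 to the nearest hour.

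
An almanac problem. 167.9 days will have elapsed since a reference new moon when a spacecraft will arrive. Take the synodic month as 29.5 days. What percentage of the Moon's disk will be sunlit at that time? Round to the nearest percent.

167.9 d spans 5 complete synodic months (5 × 29.5 = 147.50 d) plus 20.40 d.
Elongation θ = 360° × 20.40/29.5 ≈ 248.9°.
cos 248.9° = (-0.359), so f = (1 − (-0.359))/2 = 0.680, so 68%.

68%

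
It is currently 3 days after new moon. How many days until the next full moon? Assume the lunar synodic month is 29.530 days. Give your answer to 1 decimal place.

Full moon is 0.5 of the way through the cycle: age 0.5 × 29.530 = 14.765 d.
That is 14.765 − 3 = 11.765 days ahead.

11.8 days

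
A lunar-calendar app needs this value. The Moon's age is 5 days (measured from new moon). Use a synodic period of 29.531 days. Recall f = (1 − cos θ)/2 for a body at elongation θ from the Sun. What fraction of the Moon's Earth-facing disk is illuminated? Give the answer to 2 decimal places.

0.26

The Moon has covered 5/29.531 of its cycle, so θ ≈ 360° × 5/29.531 = 61.0°.
With cos θ = 0.486, the lit fraction is (1 − 0.486)/2 ≈ 0.257.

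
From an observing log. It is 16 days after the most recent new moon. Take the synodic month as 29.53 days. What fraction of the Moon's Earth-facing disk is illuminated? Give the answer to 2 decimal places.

The Moon has covered 16/29.53 of its cycle, so θ ≈ 360° × 16/29.53 = 195.1°.
With cos θ = (-0.966), the lit fraction is (1 − (-0.966))/2 ≈ 0.983.

0.98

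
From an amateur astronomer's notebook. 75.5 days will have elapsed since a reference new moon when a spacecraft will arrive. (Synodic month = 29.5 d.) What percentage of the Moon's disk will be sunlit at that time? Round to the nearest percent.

Reduce mod P: 75.5 − 2×29.5 = 16.50 d into the current lunation.
Phase angle: θ = 360°·(16.50 d)/(29.5 d) = 201.4°.
Illuminated fraction = (1 − cos 201.4°)/2 = (1 − (-0.931))/2 ≈ 0.966, so 97%.

97%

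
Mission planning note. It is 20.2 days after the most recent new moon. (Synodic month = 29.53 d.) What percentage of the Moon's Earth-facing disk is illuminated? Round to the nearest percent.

The Moon has covered 20.2/29.53 of its cycle, so θ ≈ 360° × 20.2/29.53 = 246.3°.
cos 246.3° = (-0.403), so f = (1 − (-0.403))/2 = 0.701, so 70%.

70%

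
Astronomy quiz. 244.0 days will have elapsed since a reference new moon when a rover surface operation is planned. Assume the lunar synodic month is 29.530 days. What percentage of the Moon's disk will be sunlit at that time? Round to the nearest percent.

244.0 d spans 8 complete synodic months (8 × 29.530 = 236.24 d) plus 7.76 d.
Phase angle: θ = 360°·(7.76 d)/(29.530 d) = 94.6°.
cos 94.6° = (-0.080), so f = (1 − (-0.080))/2 = 0.540, so 54%.

54%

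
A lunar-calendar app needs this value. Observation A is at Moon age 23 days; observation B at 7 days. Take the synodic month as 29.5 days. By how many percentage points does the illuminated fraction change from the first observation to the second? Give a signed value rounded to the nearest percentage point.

+5 percentage points

First observation: θ = 360°·23/29.5 = 280.7°, so f = 0.407.
Second observation: θ = 85.4°, f = 0.460.
Δf = 0.460 − 0.407 = +0.053, i.e. +5 pp.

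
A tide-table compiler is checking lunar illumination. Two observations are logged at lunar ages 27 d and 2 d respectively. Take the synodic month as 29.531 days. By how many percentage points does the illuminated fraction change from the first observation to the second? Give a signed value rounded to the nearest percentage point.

θ₁ = 360° × 27/29.531 = 329.1°, f₁ = (1 − cos θ₁)/2 = 0.071.
θ₂ = 360° × 2/29.531 = 24.4°, f₂ = (1 − cos θ₂)/2 = 0.045.
Change = f₂ − f₁ = -0.026 → -3 percentage points.

-3 pp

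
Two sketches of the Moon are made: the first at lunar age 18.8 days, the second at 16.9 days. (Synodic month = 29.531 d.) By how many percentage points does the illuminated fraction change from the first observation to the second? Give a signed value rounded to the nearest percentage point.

+12 pp

θ₁ = 360° × 18.8/29.531 = 229.2°, f₁ = (1 − cos θ₁)/2 = 0.827.
θ₂ = 360° × 16.9/29.531 = 206.0°, f₂ = (1 − cos θ₂)/2 = 0.949.
Change = f₂ − f₁ = +0.122 → +12 percentage points.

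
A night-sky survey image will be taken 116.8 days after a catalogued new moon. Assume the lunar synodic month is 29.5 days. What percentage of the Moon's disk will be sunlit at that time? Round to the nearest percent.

Reduce mod P: 116.8 − 3×29.5 = 28.30 d into the current lunation.
Phase angle: θ = 360°·(28.30 d)/(29.5 d) = 345.4°.
cos 345.4° = 0.968, so f = (1 − 0.968)/2 = 0.016, so 2%.

2%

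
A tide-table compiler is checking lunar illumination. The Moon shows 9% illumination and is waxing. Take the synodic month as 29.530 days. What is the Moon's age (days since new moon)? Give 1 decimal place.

Invert f = (1 − cos θ)/2 to get cos θ = 1 − 2(0.09) = 0.820, hence θ₀ = arccos 0.820 = 34.9°.
The Moon is waxing (0°–180°), so θ = 34.9° directly.
At 360°/29.530 d per day, 34.9° corresponds to 2.86 days.

2.9 days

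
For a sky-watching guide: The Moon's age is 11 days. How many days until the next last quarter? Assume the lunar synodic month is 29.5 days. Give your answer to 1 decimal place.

11.1 days

Last quarter is 0.75 of the way through the cycle: age 0.75 × 29.5 = 22.125 d.
So 11.125 days remain (22.125 − 11).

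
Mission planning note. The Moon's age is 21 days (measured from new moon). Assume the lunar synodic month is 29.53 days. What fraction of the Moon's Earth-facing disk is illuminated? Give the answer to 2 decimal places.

0.62

The Moon has covered 21/29.53 of its cycle, so θ ≈ 360° × 21/29.53 = 256.0°.
With cos θ = (-0.242), the lit fraction is (1 − (-0.242))/2 ≈ 0.621.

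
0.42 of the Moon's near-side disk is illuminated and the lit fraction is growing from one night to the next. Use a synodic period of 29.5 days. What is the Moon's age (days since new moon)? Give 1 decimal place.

Invert f = (1 − cos θ)/2 to get cos θ = 1 − 2(0.42) = 0.160, hence θ₀ = arccos 0.160 = 80.8°.
Waxing ⇒ before full, so θ = 80.8°.
That fraction of the synodic month is 80.8/360 × 29.5 d ≈ 6.62 d.

6.6 days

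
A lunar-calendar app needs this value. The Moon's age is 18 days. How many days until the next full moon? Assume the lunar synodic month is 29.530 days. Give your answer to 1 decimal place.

26.3 days

Full moon occurs at elongation 180°, i.e. at age 29.530 × 180/360 = 14.765 d.
This lunation's full moon (14.765 d) has passed, so add one period: 44.295 − 18 = 26.295 days.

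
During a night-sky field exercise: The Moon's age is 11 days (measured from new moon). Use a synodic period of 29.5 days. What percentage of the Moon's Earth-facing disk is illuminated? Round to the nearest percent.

Phase angle: θ = 360°·(11 d)/(29.5 d) = 134.2°.
cos 134.2° = (-0.698), so f = (1 − (-0.698))/2 = 0.849, so 85%.

85%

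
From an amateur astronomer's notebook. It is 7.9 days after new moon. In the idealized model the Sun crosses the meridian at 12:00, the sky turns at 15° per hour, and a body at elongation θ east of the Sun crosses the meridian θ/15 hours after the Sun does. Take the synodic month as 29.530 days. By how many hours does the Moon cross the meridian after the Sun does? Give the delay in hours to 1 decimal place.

Elongation θ = 360° × 7.9/29.530 ≈ 96.3°.
The Moon trails the Sun by θ/15 = 96.3/15 ≈ 6.42 hours.
So the Moon crosses the meridian 6.42 h after the Sun.

6.4 h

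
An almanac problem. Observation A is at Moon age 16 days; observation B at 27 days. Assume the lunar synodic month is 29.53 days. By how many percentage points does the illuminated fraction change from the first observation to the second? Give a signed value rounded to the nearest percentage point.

θ₁ = 360° × 16/29.53 = 195.1°, f₁ = (1 − cos θ₁)/2 = 0.983.
θ₂ = 360° × 27/29.53 = 329.2°, f₂ = (1 − cos θ₂)/2 = 0.071.
Change = f₂ − f₁ = -0.912 → -91 percentage points.

-91 percentage points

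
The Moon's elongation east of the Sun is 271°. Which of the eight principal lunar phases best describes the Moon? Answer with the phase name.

271° lies in the last quarter sector of the 8-phase cycle.

last quarter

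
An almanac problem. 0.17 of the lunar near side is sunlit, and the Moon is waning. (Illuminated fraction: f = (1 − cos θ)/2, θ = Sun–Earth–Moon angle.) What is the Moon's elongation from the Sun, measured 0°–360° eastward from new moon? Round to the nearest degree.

311°

Invert f = (1 − cos θ)/2 to get cos θ = 1 − 2(0.17) = 0.660, hence θ₀ = arccos 0.660 = 48.7°.
A waning Moon lies in 180°–360°, so θ = 360° − 48.7° = 311.3°.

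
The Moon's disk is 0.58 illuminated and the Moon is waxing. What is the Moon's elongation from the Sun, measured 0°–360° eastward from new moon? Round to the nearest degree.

99°

From f = (1 − cos θ)/2: cos θ = 1 − 2×0.58 = -0.160; arccos → 99.2°.
Before full moon the principal value applies: θ = 99.2°.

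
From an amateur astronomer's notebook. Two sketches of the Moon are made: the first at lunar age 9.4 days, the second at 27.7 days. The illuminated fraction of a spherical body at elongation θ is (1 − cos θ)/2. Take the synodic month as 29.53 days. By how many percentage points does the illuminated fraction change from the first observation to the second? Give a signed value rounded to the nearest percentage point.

-67 percentage points

θ₁ = 360° × 9.4/29.53 = 114.6°, f₁ = (1 − cos θ₁)/2 = 0.708.
θ₂ = 360° × 27.7/29.53 = 337.7°, f₂ = (1 − cos θ₂)/2 = 0.037.
Change = f₂ − f₁ = -0.671 → -67 percentage points.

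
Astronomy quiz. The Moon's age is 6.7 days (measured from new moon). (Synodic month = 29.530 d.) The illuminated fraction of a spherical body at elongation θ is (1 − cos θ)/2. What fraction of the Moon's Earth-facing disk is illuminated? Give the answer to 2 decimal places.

0.43

The Moon has covered 6.7/29.530 of its cycle, so θ ≈ 360° × 6.7/29.530 = 81.7°.
Illuminated fraction = (1 − cos 81.7°)/2 = (1 − 0.145)/2 ≈ 0.428.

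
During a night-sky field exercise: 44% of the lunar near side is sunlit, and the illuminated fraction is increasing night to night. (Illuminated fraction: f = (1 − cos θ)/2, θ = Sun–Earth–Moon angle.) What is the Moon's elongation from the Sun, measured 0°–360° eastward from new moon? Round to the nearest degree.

Invert f = (1 − cos θ)/2 to get cos θ = 1 − 2(0.44) = 0.120, hence θ₀ = arccos 0.120 = 83.1°.
Before full moon the principal value applies: θ = 83.1°.

83°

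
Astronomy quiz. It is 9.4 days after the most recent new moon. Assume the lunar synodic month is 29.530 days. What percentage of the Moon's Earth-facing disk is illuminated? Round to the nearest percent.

71%

Phase angle: θ = 360°·(9.4 d)/(29.530 d) = 114.6°.
With cos θ = (-0.416), the lit fraction is (1 − (-0.416))/2 ≈ 0.708, so 71%.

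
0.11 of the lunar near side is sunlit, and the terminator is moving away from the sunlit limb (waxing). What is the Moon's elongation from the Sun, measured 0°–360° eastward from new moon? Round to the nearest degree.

Invert f = (1 − cos θ)/2 to get cos θ = 1 − 2(0.11) = 0.780, hence θ₀ = arccos 0.780 = 38.7°.
Waxing ⇒ before full, so θ = 38.7°.

39°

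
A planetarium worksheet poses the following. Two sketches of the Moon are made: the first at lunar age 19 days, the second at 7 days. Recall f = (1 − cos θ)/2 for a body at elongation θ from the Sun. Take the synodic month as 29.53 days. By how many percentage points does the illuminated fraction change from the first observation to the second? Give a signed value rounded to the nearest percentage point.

θ₁ = 360° × 19/29.53 = 231.6°, f₁ = (1 − cos θ₁)/2 = 0.810.
θ₂ = 360° × 7/29.53 = 85.3°, f₂ = (1 − cos θ₂)/2 = 0.459.
Change = f₂ − f₁ = -0.351 → -35 percentage points.

-35 percentage points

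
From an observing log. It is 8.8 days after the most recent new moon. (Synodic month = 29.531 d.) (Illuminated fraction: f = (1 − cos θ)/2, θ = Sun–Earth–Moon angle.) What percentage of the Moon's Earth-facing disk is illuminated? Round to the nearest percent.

65%

Phase angle: θ = 360°·(8.8 d)/(29.531 d) = 107.3°.
With cos θ = (-0.297), the lit fraction is (1 − (-0.297))/2 ≈ 0.648, so 65%.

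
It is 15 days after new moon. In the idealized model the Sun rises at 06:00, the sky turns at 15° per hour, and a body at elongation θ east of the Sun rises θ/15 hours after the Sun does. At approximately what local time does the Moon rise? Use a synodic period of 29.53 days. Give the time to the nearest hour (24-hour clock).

18:00

The Moon has covered 15/29.53 of its cycle, so θ ≈ 360° × 15/29.53 = 182.9°.
The Moon trails the Sun by θ/15 = 182.9/15 ≈ 12.19 hours.
06:00 + 12.19 h ≈ 18:11 → 18:00 to the nearest hour.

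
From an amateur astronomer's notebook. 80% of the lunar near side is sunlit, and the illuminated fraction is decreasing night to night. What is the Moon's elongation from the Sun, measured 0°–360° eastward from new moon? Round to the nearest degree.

233°

cos θ = 1 − 2f = -0.600, giving a principal value of 126.9°.
A waning Moon lies in 180°–360°, so θ = 360° − 126.9° = 233.1°.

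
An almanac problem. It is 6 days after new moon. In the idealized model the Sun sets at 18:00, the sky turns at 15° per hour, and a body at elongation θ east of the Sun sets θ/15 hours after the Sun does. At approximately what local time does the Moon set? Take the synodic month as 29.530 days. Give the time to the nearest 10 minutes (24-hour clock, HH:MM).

Elongation θ = 360° × 6/29.530 ≈ 73.1°.
At 15° of sky rotation per hour, 73.1° corresponds to a 4.88 h lag.
18:00 + 4.876 h ≈ 22:53 → 22:50 to the nearest ten minutes.

22:50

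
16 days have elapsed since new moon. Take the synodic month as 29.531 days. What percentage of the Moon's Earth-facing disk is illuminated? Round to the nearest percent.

98%

The Moon has covered 16/29.531 of its cycle, so θ ≈ 360° × 16/29.531 = 195.0°.
cos 195.0° = (-0.966), so f = (1 − (-0.966))/2 = 0.983, so 98%.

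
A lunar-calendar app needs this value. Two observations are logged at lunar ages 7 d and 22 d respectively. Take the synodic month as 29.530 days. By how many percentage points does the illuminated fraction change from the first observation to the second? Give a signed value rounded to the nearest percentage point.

+6 pp

First observation: θ = 360°·7/29.530 = 85.3°, so f = 0.459.
Second observation: θ = 268.2°, f = 0.516.
Δf = 0.516 − 0.459 = +0.056, i.e. +6 pp.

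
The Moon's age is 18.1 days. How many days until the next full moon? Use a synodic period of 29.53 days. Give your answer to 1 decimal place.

26.2 days

Full moon occurs at elongation 180°, i.e. at age 29.53 × 180/360 = 14.765 d.
This lunation's full moon (14.765 d) has passed, so add one period: 44.295 − 18.1 = 26.195 days.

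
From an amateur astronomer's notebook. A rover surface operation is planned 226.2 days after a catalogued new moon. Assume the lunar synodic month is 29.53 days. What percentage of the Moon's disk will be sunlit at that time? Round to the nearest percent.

226.2 d spans 7 complete synodic months (7 × 29.53 = 206.71 d) plus 19.49 d.
The Moon has covered 19.49/29.53 of its cycle, so θ ≈ 360° × 19.49/29.53 = 237.6°.
Illuminated fraction = (1 − cos 237.6°)/2 = (1 − (-0.536))/2 ≈ 0.768, so 77%.

77%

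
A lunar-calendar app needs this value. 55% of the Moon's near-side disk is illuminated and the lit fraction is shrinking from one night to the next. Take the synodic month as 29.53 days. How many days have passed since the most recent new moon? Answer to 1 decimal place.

21.7 days

cos θ = 1 − 2f = -0.100, giving a principal value of 95.7°.
A waning Moon lies in 180°–360°, so θ = 360° − 95.7° = 264.3°.
At 360°/29.53 d per day, 264.3° corresponds to 21.68 days.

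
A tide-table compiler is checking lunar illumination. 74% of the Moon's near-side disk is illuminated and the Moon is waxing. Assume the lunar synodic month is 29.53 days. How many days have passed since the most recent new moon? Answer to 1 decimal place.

From f = (1 − cos θ)/2: cos θ = 1 − 2×0.74 = -0.480; arccos → 118.7°.
The Moon is waxing (0°–180°), so θ = 118.7° directly.
Age = 29.53 × 118.7°/360° ≈ 9.74 days.

9.7 days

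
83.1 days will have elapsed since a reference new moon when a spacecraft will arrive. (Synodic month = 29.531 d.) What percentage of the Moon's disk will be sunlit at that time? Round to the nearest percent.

30%

Reduce mod P: 83.1 − 2×29.531 = 24.04 d into the current lunation.
Elongation θ = 360° × 24.04/29.531 ≈ 293.0°.
With cos θ = 0.391, the lit fraction is (1 − 0.391)/2 ≈ 0.304, so 30%.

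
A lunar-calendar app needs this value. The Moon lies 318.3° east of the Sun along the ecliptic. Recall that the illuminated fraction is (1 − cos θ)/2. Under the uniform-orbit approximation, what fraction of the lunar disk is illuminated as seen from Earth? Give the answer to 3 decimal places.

0.127

Half-versine of 318.3°: (1 − 0.747)/2 = 0.127.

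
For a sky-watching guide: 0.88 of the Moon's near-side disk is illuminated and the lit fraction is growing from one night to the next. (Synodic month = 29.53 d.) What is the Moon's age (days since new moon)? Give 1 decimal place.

From f = (1 − cos θ)/2: cos θ = 1 − 2×0.88 = -0.760; arccos → 139.5°.
Waxing ⇒ before full, so θ = 139.5°.
At 360°/29.53 d per day, 139.5° corresponds to 11.44 days.

11.4 days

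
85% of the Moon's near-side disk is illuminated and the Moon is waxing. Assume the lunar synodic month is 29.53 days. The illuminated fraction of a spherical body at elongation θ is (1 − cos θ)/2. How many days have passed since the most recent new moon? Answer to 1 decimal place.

11.0 days

Invert f = (1 − cos θ)/2 to get cos θ = 1 − 2(0.85) = -0.700, hence θ₀ = arccos -0.700 = 134.4°.
Before full moon the principal value applies: θ = 134.4°.
That fraction of the synodic month is 134.4/360 × 29.53 d ≈ 11.03 d.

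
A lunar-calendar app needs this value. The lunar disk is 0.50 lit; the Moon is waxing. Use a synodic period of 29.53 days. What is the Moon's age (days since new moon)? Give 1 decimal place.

7.4 days

Invert f = (1 − cos θ)/2 to get cos θ = 1 − 2(0.50) = 0.000, hence θ₀ = arccos 0.000 = 90.0°.
Before full moon the principal value applies: θ = 90.0°.
At 360°/29.53 d per day, 90.0° corresponds to 7.38 days.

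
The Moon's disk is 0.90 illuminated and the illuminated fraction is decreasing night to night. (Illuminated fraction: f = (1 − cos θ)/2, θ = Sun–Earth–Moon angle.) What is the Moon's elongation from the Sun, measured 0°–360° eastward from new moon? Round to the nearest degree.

217°

Invert f = (1 − cos θ)/2 to get cos θ = 1 − 2(0.90) = -0.800, hence θ₀ = arccos -0.800 = 143.1°.
Waning ⇒ past full, so θ = 360° − 143.1° = 216.9°.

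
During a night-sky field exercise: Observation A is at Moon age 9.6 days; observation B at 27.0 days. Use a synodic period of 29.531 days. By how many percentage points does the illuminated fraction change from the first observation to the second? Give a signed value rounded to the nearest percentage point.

θ₁ = 360° × 9.6/29.531 = 117.0°, f₁ = (1 − cos θ₁)/2 = 0.727.
θ₂ = 360° × 27.0/29.531 = 329.1°, f₂ = (1 − cos θ₂)/2 = 0.071.
Change = f₂ − f₁ = -0.656 → -66 percentage points.

-66 percentage points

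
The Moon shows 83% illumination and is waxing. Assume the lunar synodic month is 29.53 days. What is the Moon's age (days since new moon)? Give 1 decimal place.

From f = (1 − cos θ)/2: cos θ = 1 − 2×0.83 = -0.660; arccos → 131.3°.
The Moon is waxing (0°–180°), so θ = 131.3° directly.
Age = 29.53 × 131.3°/360° ≈ 10.77 days.

10.8 days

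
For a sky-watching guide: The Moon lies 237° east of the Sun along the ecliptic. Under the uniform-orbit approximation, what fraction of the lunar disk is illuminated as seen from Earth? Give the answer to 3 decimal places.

Half-versine of 237°: (1 − (-0.545))/2 = 0.772.

0.772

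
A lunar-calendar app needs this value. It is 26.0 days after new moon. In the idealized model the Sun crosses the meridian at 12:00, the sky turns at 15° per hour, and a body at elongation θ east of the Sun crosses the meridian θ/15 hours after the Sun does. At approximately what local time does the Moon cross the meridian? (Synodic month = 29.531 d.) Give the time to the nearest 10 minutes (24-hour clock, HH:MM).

Phase angle: θ = 360°·(26.0 d)/(29.531 d) = 317.0°.
At 15° of sky rotation per hour, 317.0° corresponds to a 21.13 h lag.
12:00 + 21.130 h ≈ 09:08 → 09:10 to the nearest ten minutes.

09:10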